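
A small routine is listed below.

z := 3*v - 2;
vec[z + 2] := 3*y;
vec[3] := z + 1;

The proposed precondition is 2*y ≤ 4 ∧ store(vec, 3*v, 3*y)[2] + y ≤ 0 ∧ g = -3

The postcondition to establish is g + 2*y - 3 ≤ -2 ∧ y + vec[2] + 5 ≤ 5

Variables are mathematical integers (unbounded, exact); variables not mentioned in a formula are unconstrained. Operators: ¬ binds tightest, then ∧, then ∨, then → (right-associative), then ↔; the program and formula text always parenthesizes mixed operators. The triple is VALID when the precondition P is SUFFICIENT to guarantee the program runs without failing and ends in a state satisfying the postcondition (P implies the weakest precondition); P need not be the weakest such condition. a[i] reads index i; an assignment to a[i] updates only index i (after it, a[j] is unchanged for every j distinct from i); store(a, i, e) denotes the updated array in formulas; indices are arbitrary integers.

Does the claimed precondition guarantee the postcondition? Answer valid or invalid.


Working backward. After the program, the postcondition g + 2*y - 3 ≤ -2 ∧ y + vec[2] + 5 ≤ 5 must hold; in canonical form it is g + 2*y ≤ 1 ∧ vec[2] + y ≤ 0.
Before vec[3] := z + 1: g + 2*y ≤ 1 ∧ vec[2] + y ≤ 0
Before vec[z + 2] := 3*y: g + 2*y ≤ 1 ∧ store(vec, z + 2, 3*y)[2] + y ≤ 0
Before z := 3*v - 2: g + 2*y ≤ 1 ∧ store(vec, 3*v, 3*y)[2] + y ≤ 0
The weakest precondition is g + 2*y ≤ 1 ∧ store(vec, 3*v, 3*y)[2] + y ≤ 0.
Check whether 2*y ≤ 4 ∧ store(vec, 3*v, 3*y)[2] + y ≤ 0 ∧ g = -3 implies it.
Every state satisfying the precondition satisfies the weakest precondition: the implication holds.
Answer: valid


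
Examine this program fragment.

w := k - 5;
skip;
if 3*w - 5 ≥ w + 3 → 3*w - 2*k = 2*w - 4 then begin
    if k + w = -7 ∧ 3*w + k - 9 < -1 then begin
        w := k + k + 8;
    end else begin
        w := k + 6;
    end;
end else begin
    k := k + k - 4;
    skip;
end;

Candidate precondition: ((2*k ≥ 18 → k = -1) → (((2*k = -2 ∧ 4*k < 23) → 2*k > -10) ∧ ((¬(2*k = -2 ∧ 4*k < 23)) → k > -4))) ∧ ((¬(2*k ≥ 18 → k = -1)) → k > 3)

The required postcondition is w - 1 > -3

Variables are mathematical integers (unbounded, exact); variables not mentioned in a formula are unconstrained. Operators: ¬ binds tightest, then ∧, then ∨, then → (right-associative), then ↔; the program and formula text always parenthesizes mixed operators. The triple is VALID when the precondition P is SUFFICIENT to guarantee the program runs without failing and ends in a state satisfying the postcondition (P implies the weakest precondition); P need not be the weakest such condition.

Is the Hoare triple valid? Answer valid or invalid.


Working backward. After the program, the postcondition w - 1 > -3 must hold; in canonical form it is w > -2.
Then branch requires ((k + w = -7 ∧ k + 3*w < 8) → 2*k > -10) ∧ ((¬(k + w = -7 ∧ k + 3*w < 8)) → k > -8); else branch requires w > -2.
Before the if: ((2*w ≥ 8 → w = 2*k - 4) → (((k + w = -7 ∧ k + 3*w < 8) → 2*k > -10) ∧ ((¬(k + w = -7 ∧ k + 3*w < 8)) → k > -8))) ∧ ((¬(2*w ≥ 8 → w = 2*k - 4)) → w > -2)
Before skip: ((2*w ≥ 8 → w = 2*k - 4) → (((k + w = -7 ∧ k + 3*w < 8) → 2*k > -10) ∧ ((¬(k + w = -7 ∧ k + 3*w < 8)) → k > -8))) ∧ ((¬(2*w ≥ 8 → w = 2*k - 4)) → w > -2)
Before w := k - 5: ((2*k ≥ 18 → k = -1) → (((2*k = -2 ∧ 4*k < 23) → 2*k > -10) ∧ ((¬(2*k = -2 ∧ 4*k < 23)) → k > -8))) ∧ ((¬(2*k ≥ 18 → k = -1)) → k > 3)
The weakest precondition is ((2*k ≥ 18 → k = -1) → (((2*k = -2 ∧ 4*k < 23) → 2*k > -10) ∧ ((¬(2*k = -2 ∧ 4*k < 23)) → k > -8))) ∧ ((¬(2*k ≥ 18 → k = -1)) → k > 3).
Check whether ((2*k ≥ 18 → k = -1) → (((2*k = -2 ∧ 4*k < 23) → 2*k > -10) ∧ ((¬(2*k = -2 ∧ 4*k < 23)) → k > -4))) ∧ ((¬(2*k ≥ 18 → k = -1)) → k > 3) implies it.
Every state satisfying the precondition satisfies the weakest precondition: the implication holds.
Answer: valid


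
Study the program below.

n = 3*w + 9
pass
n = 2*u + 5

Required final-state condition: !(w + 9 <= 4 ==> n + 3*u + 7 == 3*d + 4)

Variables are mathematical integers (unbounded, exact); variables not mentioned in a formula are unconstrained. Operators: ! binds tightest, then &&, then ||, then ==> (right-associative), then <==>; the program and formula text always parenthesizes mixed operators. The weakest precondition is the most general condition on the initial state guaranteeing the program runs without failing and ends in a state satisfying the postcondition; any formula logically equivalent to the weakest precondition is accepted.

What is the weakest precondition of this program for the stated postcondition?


Working backward. After the program, the postcondition !(w + 9 <= 4 ==> n + 3*u + 7 == 3*d + 4) must hold; in canonical form it is !(w <= -5 ==> n + 3*u == 3*d - 3).
Before n := 2*u + 5: !(w <= -5 ==> 5*u == 3*d - 8)
Before skip: !(w <= -5 ==> 5*u == 3*d - 8)
Before n := 3*w + 9: !(w <= -5 ==> 5*u == 3*d - 8)
Answer: WP = !(w <= -5 ==> 5*u == 3*d - 8)


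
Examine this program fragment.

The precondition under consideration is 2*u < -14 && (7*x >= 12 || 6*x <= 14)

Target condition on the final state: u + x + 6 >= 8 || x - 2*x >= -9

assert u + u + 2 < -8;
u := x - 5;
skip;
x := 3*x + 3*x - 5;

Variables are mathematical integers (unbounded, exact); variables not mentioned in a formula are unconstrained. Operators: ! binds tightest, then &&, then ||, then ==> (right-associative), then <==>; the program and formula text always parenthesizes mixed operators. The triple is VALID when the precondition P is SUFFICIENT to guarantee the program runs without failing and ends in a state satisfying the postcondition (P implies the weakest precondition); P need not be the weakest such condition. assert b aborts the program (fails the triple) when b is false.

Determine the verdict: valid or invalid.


Working backward. After the program, the postcondition u + x + 6 >= 8 || x - 2*x >= -9 must hold; in canonical form it is u + x >= 2 || x <= 9.
Before x := 3*x + 3*x - 5: u + 6*x >= 7 || 6*x <= 14
Before skip: u + 6*x >= 7 || 6*x <= 14
Before u := x - 5: 7*x >= 12 || 6*x <= 14
Before assert u + u + 2 < -8: 2*u < -10 && (7*x >= 12 || 6*x <= 14)
The weakest precondition is 2*u < -10 && (7*x >= 12 || 6*x <= 14).
Check whether 2*u < -14 && (7*x >= 12 || 6*x <= 14) implies it.
Every state satisfying the precondition satisfies the weakest precondition: the implication holds.
Answer: valid


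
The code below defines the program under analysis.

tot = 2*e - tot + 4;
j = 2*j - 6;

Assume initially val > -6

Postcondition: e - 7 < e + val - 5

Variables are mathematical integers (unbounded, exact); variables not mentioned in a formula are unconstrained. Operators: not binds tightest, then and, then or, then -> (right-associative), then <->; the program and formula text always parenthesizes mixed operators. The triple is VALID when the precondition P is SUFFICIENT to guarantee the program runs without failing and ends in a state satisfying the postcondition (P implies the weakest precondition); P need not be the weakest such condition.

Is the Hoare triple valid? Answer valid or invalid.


Working backward. After the program, the postcondition e - 7 < e + val - 5 must hold; in canonical form it is val > -2.
Before j := 2*j - 6: val > -2
Before tot := 2*e - tot + 4: val > -2
The weakest precondition is val > -2.
Check whether val > -6 implies it.
Countermodel: at the initial state val = -5, the precondition holds but the weakest precondition fails.
Answer: invalid


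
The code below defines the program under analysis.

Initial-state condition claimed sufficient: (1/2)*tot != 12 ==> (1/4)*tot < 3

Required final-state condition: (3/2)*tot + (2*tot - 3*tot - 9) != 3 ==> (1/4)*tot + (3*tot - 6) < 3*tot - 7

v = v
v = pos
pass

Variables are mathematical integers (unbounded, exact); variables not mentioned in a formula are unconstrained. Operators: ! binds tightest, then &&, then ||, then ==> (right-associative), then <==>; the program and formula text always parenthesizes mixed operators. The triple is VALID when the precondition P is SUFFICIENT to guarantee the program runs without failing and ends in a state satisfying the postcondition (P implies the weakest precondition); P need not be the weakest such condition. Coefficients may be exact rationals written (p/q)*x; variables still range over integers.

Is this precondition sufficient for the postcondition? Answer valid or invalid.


Working backward. After the program, the postcondition (3/2)*tot + (2*tot - 3*tot - 9) != 3 ==> (1/4)*tot + (3*tot - 6) < 3*tot - 7 must hold; in canonical form it is (1/2)*tot != 12 ==> (1/4)*tot < -1.
Before skip: (1/2)*tot != 12 ==> (1/4)*tot < -1
Before v := pos: (1/2)*tot != 12 ==> (1/4)*tot < -1
Before v := v: (1/2)*tot != 12 ==> (1/4)*tot < -1
The weakest precondition is (1/2)*tot != 12 ==> (1/4)*tot < -1.
Check whether (1/2)*tot != 12 ==> (1/4)*tot < 3 implies it.
Countermodel: at the initial state tot = -4, the precondition holds but the weakest precondition fails.
Answer: invalid


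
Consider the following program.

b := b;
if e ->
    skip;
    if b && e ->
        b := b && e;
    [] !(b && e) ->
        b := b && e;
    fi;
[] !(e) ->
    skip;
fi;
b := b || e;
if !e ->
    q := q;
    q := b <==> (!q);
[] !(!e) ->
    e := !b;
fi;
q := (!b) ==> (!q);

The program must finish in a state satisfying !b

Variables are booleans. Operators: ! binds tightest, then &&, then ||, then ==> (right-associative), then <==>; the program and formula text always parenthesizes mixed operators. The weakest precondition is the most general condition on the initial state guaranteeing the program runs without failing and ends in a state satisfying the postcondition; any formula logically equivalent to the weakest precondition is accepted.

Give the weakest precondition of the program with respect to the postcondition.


Working backward. After the program, !b must hold.
Before q := (!b) ==> (!q): !b
Then branch requires !b; else branch requires !b.
Before the if: ((!e) ==> (!b)) && (e ==> (!b))
Before b := b || e: ((!e) ==> (!(b || e))) && (e ==> (!(b || e)))
Then branch requires ((b && e) ==> (((!e) ==> (!((b && e) || e))) && (e ==> (!((b && e) || e))))) && ((!(b && e)) ==> (((!e) ==> (!((b && e) || e))) && (e ==> (!((b && e) || e))))); else branch requires ((!e) ==> (!(b || e))) && (e ==> (!(b || e))).
Before the if: (e ==> (((b && e) ==> (((!e) ==> (!((b && e) || e))) && (e ==> (!((b && e) || e))))) && ((!(b && e)) ==> (((!e) ==> (!((b && e) || e))) && (e ==> (!((b && e) || e))))))) && ((!e) ==> (((!e) ==> (!(b || e))) && (e ==> (!(b || e)))))
Before b := b: (e ==> (((b && e) ==> (((!e) ==> (!((b && e) || e))) && (e ==> (!((b && e) || e))))) && ((!(b && e)) ==> (((!e) ==> (!((b && e) || e))) && (e ==> (!((b && e) || e))))))) && ((!e) ==> (((!e) ==> (!(b || e))) && (e ==> (!(b || e)))))
Answer: WP = (e ==> (((b && e) ==> (((!e) ==> (!((b && e) || e))) && (e ==> (!((b && e) || e))))) && ((!(b && e)) ==> (((!e) ==> (!((b && e) || e))) && (e ==> (!((b && e) || e))))))) && ((!e) ==> (((!e) ==> (!(b || e))) && (e ==> (!(b || e)))))


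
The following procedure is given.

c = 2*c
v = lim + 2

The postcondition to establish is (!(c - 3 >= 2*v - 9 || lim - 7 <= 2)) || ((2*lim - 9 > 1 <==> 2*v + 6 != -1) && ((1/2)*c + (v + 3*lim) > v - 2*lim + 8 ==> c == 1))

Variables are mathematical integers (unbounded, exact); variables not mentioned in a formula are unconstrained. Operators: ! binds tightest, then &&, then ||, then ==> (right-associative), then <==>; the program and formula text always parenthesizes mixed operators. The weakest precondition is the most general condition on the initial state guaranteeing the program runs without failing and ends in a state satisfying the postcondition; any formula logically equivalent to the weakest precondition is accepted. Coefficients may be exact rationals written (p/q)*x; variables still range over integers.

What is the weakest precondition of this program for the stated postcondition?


Working backward. After the program, the postcondition (!(c - 3 >= 2*v - 9 || lim - 7 <= 2)) || ((2*lim - 9 > 1 <==> 2*v + 6 != -1) && ((1/2)*c + (v + 3*lim) > v - 2*lim + 8 ==> c == 1)) must hold; in canonical form it is (!(c >= 2*v - 6 || lim <= 9)) || ((2*lim > 10 <==> 2*v != -7) && ((1/2)*c + 5*lim > 8 ==> c == 1)).
Before v := lim + 2: (!(c >= 2*lim - 2 || lim <= 9)) || ((2*lim > 10 <==> 2*lim != -11) && ((1/2)*c + 5*lim > 8 ==> c == 1))
Before c := 2*c: (!(2*c >= 2*lim - 2 || lim <= 9)) || ((2*lim > 10 <==> 2*lim != -11) && (c + 5*lim > 8 ==> 2*c == 1))
Answer: WP = (!(2*c >= 2*lim - 2 || lim <= 9)) || ((2*lim > 10 <==> 2*lim != -11) && (c + 5*lim > 8 ==> 2*c == 1))


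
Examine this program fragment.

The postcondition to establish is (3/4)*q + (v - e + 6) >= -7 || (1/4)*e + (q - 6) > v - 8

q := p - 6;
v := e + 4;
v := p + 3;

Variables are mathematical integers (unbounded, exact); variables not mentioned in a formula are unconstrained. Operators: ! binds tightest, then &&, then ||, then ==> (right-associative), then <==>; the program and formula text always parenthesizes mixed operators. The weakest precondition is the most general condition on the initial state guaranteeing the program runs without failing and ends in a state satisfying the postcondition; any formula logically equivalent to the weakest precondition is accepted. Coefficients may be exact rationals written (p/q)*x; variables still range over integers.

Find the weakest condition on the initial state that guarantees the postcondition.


Working backward. After the program, the postcondition (3/4)*q + (v - e + 6) >= -7 || (1/4)*e + (q - 6) > v - 8 must hold; in canonical form it is (3/4)*q + v >= e - 13 || (1/4)*e + q > v - 2.
Before v := p + 3: p + (3/4)*q >= e - 16 || (1/4)*e + q > p + 1
Before v := e + 4: p + (3/4)*q >= e - 16 || (1/4)*e + q > p + 1
Before q := p - 6: (7/4)*p >= e - 23/2 || (1/4)*e > 7
Answer: WP = (7/4)*p >= e - 23/2 || (1/4)*e > 7


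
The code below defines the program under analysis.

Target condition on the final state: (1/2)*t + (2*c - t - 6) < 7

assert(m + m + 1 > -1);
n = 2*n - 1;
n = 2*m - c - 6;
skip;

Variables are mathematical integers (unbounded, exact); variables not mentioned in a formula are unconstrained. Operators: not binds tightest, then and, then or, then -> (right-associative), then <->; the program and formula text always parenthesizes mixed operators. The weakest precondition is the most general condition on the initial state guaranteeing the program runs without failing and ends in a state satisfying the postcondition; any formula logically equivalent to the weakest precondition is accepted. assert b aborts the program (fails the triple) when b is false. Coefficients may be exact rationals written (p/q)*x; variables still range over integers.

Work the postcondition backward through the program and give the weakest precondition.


Working backward. After the program, the postcondition (1/2)*t + (2*c - t - 6) < 7 must hold; in canonical form it is 2*c < (1/2)*t + 13.
Before skip: 2*c < (1/2)*t + 13
Before n := 2*m - c - 6: 2*c < (1/2)*t + 13
Before n := 2*n - 1: 2*c < (1/2)*t + 13
Before assert m + m + 1 > -1: 2*m > -2 and 2*c < (1/2)*t + 13
Answer: WP = 2*m > -2 and 2*c < (1/2)*t + 13


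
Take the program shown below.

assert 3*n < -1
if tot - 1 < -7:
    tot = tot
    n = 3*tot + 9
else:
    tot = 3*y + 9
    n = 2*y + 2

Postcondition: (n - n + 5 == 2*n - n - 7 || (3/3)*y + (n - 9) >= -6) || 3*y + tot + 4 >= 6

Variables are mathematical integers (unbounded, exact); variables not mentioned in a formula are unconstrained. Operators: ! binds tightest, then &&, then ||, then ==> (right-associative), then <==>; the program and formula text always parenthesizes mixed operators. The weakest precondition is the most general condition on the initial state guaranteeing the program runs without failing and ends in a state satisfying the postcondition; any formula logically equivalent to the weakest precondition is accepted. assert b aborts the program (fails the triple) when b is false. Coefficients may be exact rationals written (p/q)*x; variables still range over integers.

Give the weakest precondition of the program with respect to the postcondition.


Working backward. After the program, the postcondition (n - n + 5 == 2*n - n - 7 || (3/3)*y + (n - 9) >= -6) || 3*y + tot + 4 >= 6 must hold; in canonical form it is n == 12 || n + y >= 3 || tot + 3*y >= 2.
Then branch requires 3*tot == 3 || 3*tot + y >= -6 || tot + 3*y >= 2; else branch requires 2*y == 10 || 3*y >= 1 || 6*y >= -7.
Before the if: (tot < -6 ==> (3*tot == 3 || 3*tot + y >= -6 || tot + 3*y >= 2)) && ((!(tot < -6)) ==> (2*y == 10 || 3*y >= 1 || 6*y >= -7))
Before assert 3*n < -1: 3*n < -1 && (tot < -6 ==> (3*tot == 3 || 3*tot + y >= -6 || tot + 3*y >= 2)) && ((!(tot < -6)) ==> (2*y == 10 || 3*y >= 1 || 6*y >= -7))
Answer: WP = 3*n < -1 && (tot < -6 ==> (3*tot == 3 || 3*tot + y >= -6 || tot + 3*y >= 2)) && ((!(tot < -6)) ==> (2*y == 10 || 3*y >= 1 || 6*y >= -7))


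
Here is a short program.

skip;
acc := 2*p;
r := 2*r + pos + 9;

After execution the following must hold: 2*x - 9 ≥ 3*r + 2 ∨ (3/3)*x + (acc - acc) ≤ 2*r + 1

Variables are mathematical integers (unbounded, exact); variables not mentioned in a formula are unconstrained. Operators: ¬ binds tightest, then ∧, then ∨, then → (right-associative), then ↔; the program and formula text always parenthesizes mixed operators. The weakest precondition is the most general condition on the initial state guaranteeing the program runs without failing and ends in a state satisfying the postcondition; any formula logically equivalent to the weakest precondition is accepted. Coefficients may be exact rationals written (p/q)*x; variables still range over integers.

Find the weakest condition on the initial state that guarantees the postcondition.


Working backward. After the program, the postcondition 2*x - 9 ≥ 3*r + 2 ∨ (3/3)*x + (acc - acc) ≤ 2*r + 1 must hold; in canonical form it is 2*x ≥ 3*r + 11 ∨ x ≤ 2*r + 1.
Before r := 2*r + pos + 9: 2*x ≥ 3*pos + 6*r + 38 ∨ x ≤ 2*pos + 4*r + 19
Before acc := 2*p: 2*x ≥ 3*pos + 6*r + 38 ∨ x ≤ 2*pos + 4*r + 19
Before skip: 2*x ≥ 3*pos + 6*r + 38 ∨ x ≤ 2*pos + 4*r + 19
Answer: WP = 2*x ≥ 3*pos + 6*r + 38 ∨ x ≤ 2*pos + 4*r + 19


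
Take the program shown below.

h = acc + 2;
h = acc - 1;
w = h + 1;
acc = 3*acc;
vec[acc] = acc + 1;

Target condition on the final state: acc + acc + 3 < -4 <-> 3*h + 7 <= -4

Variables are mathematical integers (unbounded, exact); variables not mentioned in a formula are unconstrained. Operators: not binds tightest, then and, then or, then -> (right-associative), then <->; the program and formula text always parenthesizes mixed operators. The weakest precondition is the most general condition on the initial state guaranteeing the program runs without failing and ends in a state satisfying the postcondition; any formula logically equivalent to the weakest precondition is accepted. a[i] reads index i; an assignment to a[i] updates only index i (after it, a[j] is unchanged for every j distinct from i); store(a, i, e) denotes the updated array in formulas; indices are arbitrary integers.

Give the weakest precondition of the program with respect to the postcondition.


Working backward. After the program, the postcondition acc + acc + 3 < -4 <-> 3*h + 7 <= -4 must hold; in canonical form it is 2*acc < -7 <-> 3*h <= -11.
Before vec[acc] := acc + 1: 2*acc < -7 <-> 3*h <= -11
Before acc := 3*acc: 6*acc < -7 <-> 3*h <= -11
Before w := h + 1: 6*acc < -7 <-> 3*h <= -11
Before h := acc - 1: 6*acc < -7 <-> 3*acc <= -8
Before h := acc + 2: 6*acc < -7 <-> 3*acc <= -8
Answer: WP = 6*acc < -7 <-> 3*acc <= -8


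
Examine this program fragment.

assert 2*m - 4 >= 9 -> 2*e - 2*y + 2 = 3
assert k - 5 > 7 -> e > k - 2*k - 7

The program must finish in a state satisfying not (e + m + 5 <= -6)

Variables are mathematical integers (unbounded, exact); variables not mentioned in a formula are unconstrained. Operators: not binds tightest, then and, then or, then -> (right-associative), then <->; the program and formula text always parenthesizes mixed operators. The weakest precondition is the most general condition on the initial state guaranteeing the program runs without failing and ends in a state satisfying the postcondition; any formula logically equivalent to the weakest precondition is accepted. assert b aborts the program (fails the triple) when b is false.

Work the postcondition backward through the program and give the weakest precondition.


Working backward. After the program, the postcondition not (e + m + 5 <= -6) must hold; in canonical form it is not (e + m <= -11).
Before assert k - 5 > 7 -> e > k - 2*k - 7: (k > 12 -> e + k > -7) and (not (e + m <= -11))
Before assert 2*m - 4 >= 9 -> 2*e - 2*y + 2 = 3: (2*m >= 13 -> 2*e = 2*y + 1) and (k > 12 -> e + k > -7) and (not (e + m <= -11))
Answer: WP = (2*m >= 13 -> 2*e = 2*y + 1) and (k > 12 -> e + k > -7) and (not (e + m <= -11))


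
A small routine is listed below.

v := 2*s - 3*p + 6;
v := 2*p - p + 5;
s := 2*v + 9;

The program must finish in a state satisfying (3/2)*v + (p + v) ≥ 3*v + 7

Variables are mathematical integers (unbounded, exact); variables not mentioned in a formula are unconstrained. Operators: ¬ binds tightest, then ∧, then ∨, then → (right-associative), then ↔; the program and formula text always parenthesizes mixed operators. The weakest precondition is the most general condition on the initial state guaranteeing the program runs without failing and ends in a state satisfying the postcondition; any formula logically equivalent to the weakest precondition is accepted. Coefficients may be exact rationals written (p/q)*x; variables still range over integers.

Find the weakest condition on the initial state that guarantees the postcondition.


Working backward. After the program, the postcondition (3/2)*v + (p + v) ≥ 3*v + 7 must hold; in canonical form it is p ≥ (1/2)*v + 7.
Before s := 2*v + 9: p ≥ (1/2)*v + 7
Before v := 2*p - p + 5: (1/2)*p ≥ 19/2
Before v := 2*s - 3*p + 6: (1/2)*p ≥ 19/2
Answer: WP = (1/2)*p ≥ 19/2


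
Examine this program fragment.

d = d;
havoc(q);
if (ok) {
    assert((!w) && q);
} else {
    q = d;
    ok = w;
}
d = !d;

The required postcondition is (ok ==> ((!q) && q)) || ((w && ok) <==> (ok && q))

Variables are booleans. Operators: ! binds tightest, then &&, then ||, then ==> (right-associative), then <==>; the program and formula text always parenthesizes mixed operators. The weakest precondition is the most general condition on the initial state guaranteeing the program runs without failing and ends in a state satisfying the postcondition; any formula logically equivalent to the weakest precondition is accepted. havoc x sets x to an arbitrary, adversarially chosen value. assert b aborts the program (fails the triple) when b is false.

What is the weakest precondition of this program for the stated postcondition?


Working backward. After the program, the postcondition (ok ==> ((!q) && q)) || ((w && ok) <==> (ok && q)) must hold; in canonical form it is (!ok) || ((w && ok) <==> (ok && q)).
Before d := !d: (!ok) || ((w && ok) <==> (ok && q))
Then branch requires (!w) && q && ((!ok) || ((w && ok) <==> (ok && q))); else branch requires (!w) || (w <==> (w && d)).
Before the if: (ok ==> ((!w) && q && ((!ok) || ((w && ok) <==> (ok && q))))) && ((!ok) ==> ((!w) || (w <==> (w && d))))
Before havoc q: (ok ==> ((!w) && ((!ok) || ((w && ok) <==> ok)))) && ((!ok) ==> ((!w) || (w <==> (w && d)))) && (!ok)
Before d := d: (ok ==> ((!w) && ((!ok) || ((w && ok) <==> ok)))) && ((!ok) ==> ((!w) || (w <==> (w && d)))) && (!ok)
Answer: WP = (ok ==> ((!w) && ((!ok) || ((w && ok) <==> ok)))) && ((!ok) ==> ((!w) || (w <==> (w && d)))) && (!ok)


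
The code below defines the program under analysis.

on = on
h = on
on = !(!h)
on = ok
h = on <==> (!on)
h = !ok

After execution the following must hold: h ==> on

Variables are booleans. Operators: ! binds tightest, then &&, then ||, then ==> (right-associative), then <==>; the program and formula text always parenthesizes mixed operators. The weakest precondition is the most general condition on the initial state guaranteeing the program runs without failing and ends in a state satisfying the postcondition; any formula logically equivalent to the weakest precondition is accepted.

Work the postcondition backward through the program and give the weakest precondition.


Working backward. After the program, h ==> on must hold.
Before h := !ok: (!ok) ==> on
Before h := on <==> (!on): (!ok) ==> on
Before on := ok: (!ok) ==> ok
Before on := !(!h): (!ok) ==> ok
Before h := on: (!ok) ==> ok
Before on := on: (!ok) ==> ok
Answer: WP = (!ok) ==> ok


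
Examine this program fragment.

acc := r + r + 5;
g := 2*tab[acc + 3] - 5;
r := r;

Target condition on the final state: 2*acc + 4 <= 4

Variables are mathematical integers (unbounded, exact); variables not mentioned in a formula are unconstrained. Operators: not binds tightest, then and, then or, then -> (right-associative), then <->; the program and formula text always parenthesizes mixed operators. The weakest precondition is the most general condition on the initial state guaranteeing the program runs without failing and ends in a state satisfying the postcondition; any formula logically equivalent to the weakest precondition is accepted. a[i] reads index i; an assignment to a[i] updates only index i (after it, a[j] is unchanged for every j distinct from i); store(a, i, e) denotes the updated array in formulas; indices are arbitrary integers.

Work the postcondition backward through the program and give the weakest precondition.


Working backward. After the program, the postcondition 2*acc + 4 <= 4 must hold; in canonical form it is 2*acc <= 0.
Before r := r: 2*acc <= 0
Before g := 2*tab[acc + 3] - 5: 2*acc <= 0
Before acc := r + r + 5: 4*r <= -10
Answer: WP = 4*r <= -10


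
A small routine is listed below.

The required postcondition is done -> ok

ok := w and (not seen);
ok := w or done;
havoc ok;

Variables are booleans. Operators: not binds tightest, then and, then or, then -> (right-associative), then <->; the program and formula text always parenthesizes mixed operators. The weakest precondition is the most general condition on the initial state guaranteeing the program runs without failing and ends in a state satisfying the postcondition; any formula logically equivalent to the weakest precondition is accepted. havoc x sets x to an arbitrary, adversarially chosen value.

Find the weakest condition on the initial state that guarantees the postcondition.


Working backward. After the program, done -> ok must hold.
Before havoc ok: not done
Before ok := w or done: not done
Before ok := w and (not seen): not done
Answer: WP = not done


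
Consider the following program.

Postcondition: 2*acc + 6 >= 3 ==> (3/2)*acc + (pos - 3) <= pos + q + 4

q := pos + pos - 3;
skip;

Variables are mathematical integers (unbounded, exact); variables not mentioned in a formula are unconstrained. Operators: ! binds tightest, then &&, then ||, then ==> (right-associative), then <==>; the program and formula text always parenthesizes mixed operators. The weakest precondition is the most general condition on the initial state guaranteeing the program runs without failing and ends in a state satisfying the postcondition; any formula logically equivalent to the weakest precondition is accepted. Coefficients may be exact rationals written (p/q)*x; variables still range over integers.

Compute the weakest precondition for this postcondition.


Working backward. After the program, the postcondition 2*acc + 6 >= 3 ==> (3/2)*acc + (pos - 3) <= pos + q + 4 must hold; in canonical form it is 2*acc >= -3 ==> (3/2)*acc <= q + 7.
Before skip: 2*acc >= -3 ==> (3/2)*acc <= q + 7
Before q := pos + pos - 3: 2*acc >= -3 ==> (3/2)*acc <= 2*pos + 4
Answer: WP = 2*acc >= -3 ==> (3/2)*acc <= 2*pos + 4


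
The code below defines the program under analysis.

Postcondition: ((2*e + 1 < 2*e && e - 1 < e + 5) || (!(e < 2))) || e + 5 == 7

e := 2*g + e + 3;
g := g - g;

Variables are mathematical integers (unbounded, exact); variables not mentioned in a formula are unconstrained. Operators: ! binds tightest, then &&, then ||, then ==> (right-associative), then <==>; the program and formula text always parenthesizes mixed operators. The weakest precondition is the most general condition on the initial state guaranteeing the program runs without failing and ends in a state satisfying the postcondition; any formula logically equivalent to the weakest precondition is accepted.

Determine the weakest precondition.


Working backward. After the program, the postcondition ((2*e + 1 < 2*e && e - 1 < e + 5) || (!(e < 2))) || e + 5 == 7 must hold; in canonical form it is (!(e < 2)) || e == 2.
Before g := g - g: (!(e < 2)) || e == 2
Before e := 2*g + e + 3: (!(e + 2*g < -1)) || e + 2*g == -1
Answer: WP = (!(e + 2*g < -1)) || e + 2*g == -1


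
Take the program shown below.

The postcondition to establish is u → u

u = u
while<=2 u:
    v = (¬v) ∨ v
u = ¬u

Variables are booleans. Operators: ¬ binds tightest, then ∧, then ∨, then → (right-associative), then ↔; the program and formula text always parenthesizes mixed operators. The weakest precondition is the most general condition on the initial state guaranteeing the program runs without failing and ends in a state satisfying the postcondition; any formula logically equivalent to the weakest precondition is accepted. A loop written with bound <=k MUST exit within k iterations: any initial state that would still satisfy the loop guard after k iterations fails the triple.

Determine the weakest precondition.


Working backward. After the program, the postcondition u → u must hold; in canonical form it is true.
Before u := ¬u: true
Before the loop (bound <=2), unroll the exhaustion recursion (WP_0 = exit-now case; WP_j = one more guarded iteration, up to j = 2):
  WP_0: ¬u
  WP_1: u → (¬u)
  WP_2: u → (u → (¬u))
So before the loop: u → (u → (¬u))
Before u := u: u → (u → (¬u))
Answer: WP = u → (u → (¬u))


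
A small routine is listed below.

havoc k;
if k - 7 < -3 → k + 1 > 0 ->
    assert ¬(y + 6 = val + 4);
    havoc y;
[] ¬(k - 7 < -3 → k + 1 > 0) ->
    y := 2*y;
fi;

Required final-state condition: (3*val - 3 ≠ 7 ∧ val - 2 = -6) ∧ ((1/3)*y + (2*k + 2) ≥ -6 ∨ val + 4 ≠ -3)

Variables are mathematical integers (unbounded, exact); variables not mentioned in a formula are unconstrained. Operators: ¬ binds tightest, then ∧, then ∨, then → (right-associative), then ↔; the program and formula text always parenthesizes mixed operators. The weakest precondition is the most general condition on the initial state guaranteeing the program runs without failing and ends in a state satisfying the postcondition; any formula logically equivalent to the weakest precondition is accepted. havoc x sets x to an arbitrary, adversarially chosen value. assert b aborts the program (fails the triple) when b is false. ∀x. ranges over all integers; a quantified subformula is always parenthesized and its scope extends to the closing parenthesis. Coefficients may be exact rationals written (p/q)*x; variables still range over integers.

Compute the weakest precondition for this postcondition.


Working backward. After the program, the postcondition (3*val - 3 ≠ 7 ∧ val - 2 = -6) ∧ ((1/3)*y + (2*k + 2) ≥ -6 ∨ val + 4 ≠ -3) must hold; in canonical form it is 3*val ≠ 10 ∧ val = -4 ∧ (2*k + (1/3)*y ≥ -8 ∨ val ≠ -7).
Then branch requires (¬(y = val - 2)) ∧ (∀y_1. (3*val ≠ 10 ∧ val = -4 ∧ (2*k + (1/3)*y_1 ≥ -8 ∨ val ≠ -7))); else branch requires 3*val ≠ 10 ∧ val = -4 ∧ (2*k + (2/3)*y ≥ -8 ∨ val ≠ -7).
Before the if: ((k < 4 → k > -1) → ((¬(y = val - 2)) ∧ (∀y_1. (3*val ≠ 10 ∧ val = -4 ∧ (2*k + (1/3)*y_1 ≥ -8 ∨ val ≠ -7))))) ∧ ((¬(k < 4 → k > -1)) → (3*val ≠ 10 ∧ val = -4 ∧ (2*k + (2/3)*y ≥ -8 ∨ val ≠ -7)))
Before havoc k: ∀k_1. (((k_1 < 4 → k_1 > -1) → ((¬(y = val - 2)) ∧ (∀y_1. (3*val ≠ 10 ∧ val = -4 ∧ (2*k_1 + (1/3)*y_1 ≥ -8 ∨ val ≠ -7))))) ∧ ((¬(k_1 < 4 → k_1 > -1)) → (3*val ≠ 10 ∧ val = -4 ∧ (2*k_1 + (2/3)*y ≥ -8 ∨ val ≠ -7))))
Answer: WP = ∀k_1. (((k_1 < 4 → k_1 > -1) → ((¬(y = val - 2)) ∧ (∀y_1. (3*val ≠ 10 ∧ val = -4 ∧ (2*k_1 + (1/3)*y_1 ≥ -8 ∨ val ≠ -7))))) ∧ ((¬(k_1 < 4 → k_1 > -1)) → (3*val ≠ 10 ∧ val = -4 ∧ (2*k_1 + (2/3)*y ≥ -8 ∨ val ≠ -7))))


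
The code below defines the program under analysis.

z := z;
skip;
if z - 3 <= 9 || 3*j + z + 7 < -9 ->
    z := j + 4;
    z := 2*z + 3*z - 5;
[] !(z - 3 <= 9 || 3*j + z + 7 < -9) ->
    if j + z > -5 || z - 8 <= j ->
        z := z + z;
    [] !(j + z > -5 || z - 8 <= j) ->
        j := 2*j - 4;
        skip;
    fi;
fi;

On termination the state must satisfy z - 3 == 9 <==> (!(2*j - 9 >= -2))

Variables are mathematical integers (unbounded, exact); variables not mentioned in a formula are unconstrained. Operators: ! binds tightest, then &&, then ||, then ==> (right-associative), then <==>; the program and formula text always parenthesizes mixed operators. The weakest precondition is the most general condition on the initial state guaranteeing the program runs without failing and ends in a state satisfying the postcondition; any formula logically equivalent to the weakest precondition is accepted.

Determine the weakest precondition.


Working backward. After the program, the postcondition z - 3 == 9 <==> (!(2*j - 9 >= -2)) must hold; in canonical form it is z == 12 <==> (!(2*j >= 7)).
Then branch requires 5*j == -3 <==> (!(2*j >= 7)); else branch requires ((j + z > -5 || z <= j + 8) ==> (2*z == 12 <==> (!(2*j >= 7)))) && ((!(j + z > -5 || z <= j + 8)) ==> (z == 12 <==> (!(4*j >= 15)))).
Before the if: ((z <= 12 || 3*j + z < -16) ==> (5*j == -3 <==> (!(2*j >= 7)))) && ((!(z <= 12 || 3*j + z < -16)) ==> (((j + z > -5 || z <= j + 8) ==> (2*z == 12 <==> (!(2*j >= 7)))) && ((!(j + z > -5 || z <= j + 8)) ==> (z == 12 <==> (!(4*j >= 15))))))
Before skip: ((z <= 12 || 3*j + z < -16) ==> (5*j == -3 <==> (!(2*j >= 7)))) && ((!(z <= 12 || 3*j + z < -16)) ==> (((j + z > -5 || z <= j + 8) ==> (2*z == 12 <==> (!(2*j >= 7)))) && ((!(j + z > -5 || z <= j + 8)) ==> (z == 12 <==> (!(4*j >= 15))))))
Before z := z: ((z <= 12 || 3*j + z < -16) ==> (5*j == -3 <==> (!(2*j >= 7)))) && ((!(z <= 12 || 3*j + z < -16)) ==> (((j + z > -5 || z <= j + 8) ==> (2*z == 12 <==> (!(2*j >= 7)))) && ((!(j + z > -5 || z <= j + 8)) ==> (z == 12 <==> (!(4*j >= 15))))))
Answer: WP = ((z <= 12 || 3*j + z < -16) ==> (5*j == -3 <==> (!(2*j >= 7)))) && ((!(z <= 12 || 3*j + z < -16)) ==> (((j + z > -5 || z <= j + 8) ==> (2*z == 12 <==> (!(2*j >= 7)))) && ((!(j + z > -5 || z <= j + 8)) ==> (z == 12 <==> (!(4*j >= 15))))))


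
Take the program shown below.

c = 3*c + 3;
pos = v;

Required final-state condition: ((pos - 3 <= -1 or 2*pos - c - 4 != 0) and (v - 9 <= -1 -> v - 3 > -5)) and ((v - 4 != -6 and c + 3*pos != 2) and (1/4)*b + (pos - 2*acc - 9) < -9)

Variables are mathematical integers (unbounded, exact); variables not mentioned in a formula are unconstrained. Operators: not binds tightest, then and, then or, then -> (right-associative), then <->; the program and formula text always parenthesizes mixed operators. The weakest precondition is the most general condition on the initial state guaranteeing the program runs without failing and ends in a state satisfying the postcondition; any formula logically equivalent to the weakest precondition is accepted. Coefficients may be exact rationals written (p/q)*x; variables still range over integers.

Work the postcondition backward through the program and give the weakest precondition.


Working backward. After the program, the postcondition ((pos - 3 <= -1 or 2*pos - c - 4 != 0) and (v - 9 <= -1 -> v - 3 > -5)) and ((v - 4 != -6 and c + 3*pos != 2) and (1/4)*b + (pos - 2*acc - 9) < -9) must hold; in canonical form it is (pos <= 2 or 2*pos != c + 4) and (v <= 8 -> v > -2) and v != -2 and c + 3*pos != 2 and (1/4)*b + pos < 2*acc.
Before pos := v: (v <= 2 or 2*v != c + 4) and (v <= 8 -> v > -2) and v != -2 and c + 3*v != 2 and (1/4)*b + v < 2*acc
Before c := 3*c + 3: (v <= 2 or 2*v != 3*c + 7) and (v <= 8 -> v > -2) and v != -2 and 3*c + 3*v != -1 and (1/4)*b + v < 2*acc
Answer: WP = (v <= 2 or 2*v != 3*c + 7) and (v <= 8 -> v > -2) and v != -2 and 3*c + 3*v != -1 and (1/4)*b + v < 2*acc


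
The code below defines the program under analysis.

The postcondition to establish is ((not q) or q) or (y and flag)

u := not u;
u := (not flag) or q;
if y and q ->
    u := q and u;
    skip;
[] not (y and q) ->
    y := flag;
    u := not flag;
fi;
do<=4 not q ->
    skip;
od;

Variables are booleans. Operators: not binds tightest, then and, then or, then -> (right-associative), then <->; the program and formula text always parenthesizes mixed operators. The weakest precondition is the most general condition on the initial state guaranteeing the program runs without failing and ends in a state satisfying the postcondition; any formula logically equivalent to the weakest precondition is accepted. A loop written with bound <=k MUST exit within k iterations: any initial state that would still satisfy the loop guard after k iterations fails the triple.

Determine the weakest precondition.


Working backward. After the program, the postcondition ((not q) or q) or (y and flag) must hold; in canonical form it is true.
Before the loop (bound <=4), unroll the exhaustion recursion (WP_0 = exit-now case; WP_j = one more guarded iteration, up to j = 4):
  WP_0: q
  WP_1: (not q) -> q
  WP_2: (not q) -> ((not q) -> q)
  WP_3: (not q) -> ((not q) -> ((not q) -> q))
  WP_4: (not q) -> ((not q) -> ((not q) -> ((not q) -> q)))
So before the loop: (not q) -> ((not q) -> ((not q) -> ((not q) -> q)))
Then branch requires (not q) -> ((not q) -> ((not q) -> ((not q) -> q))); else branch requires (not q) -> ((not q) -> ((not q) -> ((not q) -> q))).
Before the if: ((y and q) -> ((not q) -> ((not q) -> ((not q) -> ((not q) -> q))))) and ((not (y and q)) -> ((not q) -> ((not q) -> ((not q) -> ((not q) -> q)))))
Before u := (not flag) or q: ((y and q) -> ((not q) -> ((not q) -> ((not q) -> ((not q) -> q))))) and ((not (y and q)) -> ((not q) -> ((not q) -> ((not q) -> ((not q) -> q)))))
Before u := not u: ((y and q) -> ((not q) -> ((not q) -> ((not q) -> ((not q) -> q))))) and ((not (y and q)) -> ((not q) -> ((not q) -> ((not q) -> ((not q) -> q)))))
Answer: WP = ((y and q) -> ((not q) -> ((not q) -> ((not q) -> ((not q) -> q))))) and ((not (y and q)) -> ((not q) -> ((not q) -> ((not q) -> ((not q) -> q)))))


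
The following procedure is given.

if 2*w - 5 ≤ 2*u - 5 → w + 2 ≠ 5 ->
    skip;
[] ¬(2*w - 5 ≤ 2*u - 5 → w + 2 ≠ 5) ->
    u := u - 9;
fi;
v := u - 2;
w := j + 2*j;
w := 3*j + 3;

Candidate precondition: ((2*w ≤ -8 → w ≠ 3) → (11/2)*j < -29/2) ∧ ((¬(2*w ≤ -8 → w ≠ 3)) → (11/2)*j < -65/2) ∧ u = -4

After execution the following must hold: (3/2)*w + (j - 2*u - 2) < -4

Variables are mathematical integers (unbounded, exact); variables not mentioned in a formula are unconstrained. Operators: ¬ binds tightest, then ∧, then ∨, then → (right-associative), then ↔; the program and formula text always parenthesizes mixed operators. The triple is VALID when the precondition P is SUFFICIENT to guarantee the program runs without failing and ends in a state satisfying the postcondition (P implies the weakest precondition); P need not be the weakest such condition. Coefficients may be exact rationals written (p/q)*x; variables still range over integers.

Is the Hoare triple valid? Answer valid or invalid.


Working backward. After the program, the postcondition (3/2)*w + (j - 2*u - 2) < -4 must hold; in canonical form it is j + (3/2)*w < 2*u - 2.
Before w := 3*j + 3: (11/2)*j < 2*u - 13/2
Before w := j + 2*j: (11/2)*j < 2*u - 13/2
Before v := u - 2: (11/2)*j < 2*u - 13/2
Then branch requires (11/2)*j < 2*u - 13/2; else branch requires (11/2)*j < 2*u - 49/2.
Before the if: ((2*w ≤ 2*u → w ≠ 3) → (11/2)*j < 2*u - 13/2) ∧ ((¬(2*w ≤ 2*u → w ≠ 3)) → (11/2)*j < 2*u - 49/2)
The weakest precondition is ((2*w ≤ 2*u → w ≠ 3) → (11/2)*j < 2*u - 13/2) ∧ ((¬(2*w ≤ 2*u → w ≠ 3)) → (11/2)*j < 2*u - 49/2).
Check whether ((2*w ≤ -8 → w ≠ 3) → (11/2)*j < -29/2) ∧ ((¬(2*w ≤ -8 → w ≠ 3)) → (11/2)*j < -65/2) ∧ u = -4 implies it.
Every state satisfying the precondition satisfies the weakest precondition: the implication holds.
Answer: valid
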